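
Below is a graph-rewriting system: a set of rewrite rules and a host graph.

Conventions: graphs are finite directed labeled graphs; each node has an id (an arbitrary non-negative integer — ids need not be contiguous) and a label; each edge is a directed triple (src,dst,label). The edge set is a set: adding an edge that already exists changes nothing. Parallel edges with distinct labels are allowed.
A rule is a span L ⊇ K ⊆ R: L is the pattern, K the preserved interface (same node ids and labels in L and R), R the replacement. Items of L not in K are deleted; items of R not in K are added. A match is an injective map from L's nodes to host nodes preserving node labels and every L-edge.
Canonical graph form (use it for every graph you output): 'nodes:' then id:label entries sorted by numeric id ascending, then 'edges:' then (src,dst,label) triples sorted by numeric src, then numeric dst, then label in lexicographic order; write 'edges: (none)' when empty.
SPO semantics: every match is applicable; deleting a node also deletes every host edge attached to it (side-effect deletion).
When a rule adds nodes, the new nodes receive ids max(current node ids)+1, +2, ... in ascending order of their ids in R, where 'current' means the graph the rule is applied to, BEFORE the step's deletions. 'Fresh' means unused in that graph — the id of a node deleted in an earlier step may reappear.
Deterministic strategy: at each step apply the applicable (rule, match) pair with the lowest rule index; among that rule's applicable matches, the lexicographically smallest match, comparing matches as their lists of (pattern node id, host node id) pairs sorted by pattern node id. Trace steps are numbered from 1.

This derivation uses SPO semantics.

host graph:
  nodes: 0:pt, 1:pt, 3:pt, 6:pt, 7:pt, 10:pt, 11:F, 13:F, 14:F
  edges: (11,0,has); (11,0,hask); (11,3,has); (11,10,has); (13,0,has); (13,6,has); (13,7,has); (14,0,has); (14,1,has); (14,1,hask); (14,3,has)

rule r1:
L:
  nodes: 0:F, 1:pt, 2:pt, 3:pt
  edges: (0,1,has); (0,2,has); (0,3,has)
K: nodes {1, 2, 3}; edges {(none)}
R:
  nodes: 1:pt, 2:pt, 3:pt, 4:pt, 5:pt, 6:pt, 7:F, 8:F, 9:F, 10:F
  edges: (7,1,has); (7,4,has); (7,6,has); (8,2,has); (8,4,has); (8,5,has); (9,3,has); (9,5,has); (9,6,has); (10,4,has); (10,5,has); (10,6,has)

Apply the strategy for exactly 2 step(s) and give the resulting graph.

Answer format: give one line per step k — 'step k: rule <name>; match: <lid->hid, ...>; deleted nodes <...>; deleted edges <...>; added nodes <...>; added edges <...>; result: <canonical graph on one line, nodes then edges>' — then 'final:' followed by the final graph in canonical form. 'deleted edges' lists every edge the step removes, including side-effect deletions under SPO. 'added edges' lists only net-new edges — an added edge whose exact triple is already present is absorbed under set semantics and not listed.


step 1: rule r1; match: 0->11, 1->0, 2->3, 3->10; deleted nodes 11; deleted edges (11,0,has); (11,0,hask); (11,3,has); (11,10,has); added nodes 15, 16, 17, 18, 19, 20, 21; added edges (18,0,has); (18,15,has); (18,17,has); (19,3,has); (19,15,has); (19,16,has); (20,10,has); (20,16,has); (20,17,has); (21,15,has); (21,16,has); (21,17,has); result: nodes: 0:pt, 1:pt, 3:pt, 6:pt, 7:pt, 10:pt, 13:F, 14:F, 15:pt, 16:pt, 17:pt, 18:F, 19:F, 20:F, 21:F edges: (13,0,has); (13,6,has); (13,7,has); (14,0,has); (14,1,has); (14,1,hask); (14,3,has); (18,0,has); (18,15,has); (18,17,has); (19,3,has); (19,15,has); (19,16,has); (20,10,has); (20,16,has); (20,17,has); (21,15,has); (21,16,has); (21,17,has)
step 2: rule r1; match: 0->13, 1->0, 2->6, 3->7; deleted nodes 13; deleted edges (13,0,has); (13,6,has); (13,7,has); added nodes 22, 23, 24, 25, 26, 27, 28; added edges (25,0,has); (25,22,has); (25,24,has); (26,6,has); (26,22,has); (26,23,has); (27,7,has); (27,23,has); (27,24,has); (28,22,has); (28,23,has); (28,24,has); result: nodes: 0:pt, 1:pt, 3:pt, 6:pt, 7:pt, 10:pt, 14:F, 15:pt, 16:pt, 17:pt, 18:F, 19:F, 20:F, 21:F, 22:pt, 23:pt, 24:pt, 25:F, 26:F, 27:F, 28:F edges: (14,0,has); (14,1,has); (14,1,hask); (14,3,has); (18,0,has); (18,15,has); (18,17,has); (19,3,has); (19,15,has); (19,16,has); (20,10,has); (20,16,has); (20,17,has); (21,15,has); (21,16,has); (21,17,has); (25,0,has); (25,22,has); (25,24,has); (26,6,has); (26,22,has); (26,23,has); (27,7,has); (27,23,has); (27,24,has); (28,22,has); (28,23,has); (28,24,has)
final:
nodes: 0:pt, 1:pt, 3:pt, 6:pt, 7:pt, 10:pt, 14:F, 15:pt, 16:pt, 17:pt, 18:F, 19:F, 20:F, 21:F, 22:pt, 23:pt, 24:pt, 25:F, 26:F, 27:F, 28:F
edges: (14,0,has); (14,1,has); (14,1,hask); (14,3,has); (18,0,has); (18,15,has); (18,17,has); (19,3,has); (19,15,has); (19,16,has); (20,10,has); (20,16,has); (20,17,has); (21,15,has); (21,16,has); (21,17,has); (25,0,has); (25,22,has); (25,24,has); (26,6,has); (26,22,has); (26,23,has); (27,7,has); (27,23,has); (27,24,has); (28,22,has); (28,23,has); (28,24,has)


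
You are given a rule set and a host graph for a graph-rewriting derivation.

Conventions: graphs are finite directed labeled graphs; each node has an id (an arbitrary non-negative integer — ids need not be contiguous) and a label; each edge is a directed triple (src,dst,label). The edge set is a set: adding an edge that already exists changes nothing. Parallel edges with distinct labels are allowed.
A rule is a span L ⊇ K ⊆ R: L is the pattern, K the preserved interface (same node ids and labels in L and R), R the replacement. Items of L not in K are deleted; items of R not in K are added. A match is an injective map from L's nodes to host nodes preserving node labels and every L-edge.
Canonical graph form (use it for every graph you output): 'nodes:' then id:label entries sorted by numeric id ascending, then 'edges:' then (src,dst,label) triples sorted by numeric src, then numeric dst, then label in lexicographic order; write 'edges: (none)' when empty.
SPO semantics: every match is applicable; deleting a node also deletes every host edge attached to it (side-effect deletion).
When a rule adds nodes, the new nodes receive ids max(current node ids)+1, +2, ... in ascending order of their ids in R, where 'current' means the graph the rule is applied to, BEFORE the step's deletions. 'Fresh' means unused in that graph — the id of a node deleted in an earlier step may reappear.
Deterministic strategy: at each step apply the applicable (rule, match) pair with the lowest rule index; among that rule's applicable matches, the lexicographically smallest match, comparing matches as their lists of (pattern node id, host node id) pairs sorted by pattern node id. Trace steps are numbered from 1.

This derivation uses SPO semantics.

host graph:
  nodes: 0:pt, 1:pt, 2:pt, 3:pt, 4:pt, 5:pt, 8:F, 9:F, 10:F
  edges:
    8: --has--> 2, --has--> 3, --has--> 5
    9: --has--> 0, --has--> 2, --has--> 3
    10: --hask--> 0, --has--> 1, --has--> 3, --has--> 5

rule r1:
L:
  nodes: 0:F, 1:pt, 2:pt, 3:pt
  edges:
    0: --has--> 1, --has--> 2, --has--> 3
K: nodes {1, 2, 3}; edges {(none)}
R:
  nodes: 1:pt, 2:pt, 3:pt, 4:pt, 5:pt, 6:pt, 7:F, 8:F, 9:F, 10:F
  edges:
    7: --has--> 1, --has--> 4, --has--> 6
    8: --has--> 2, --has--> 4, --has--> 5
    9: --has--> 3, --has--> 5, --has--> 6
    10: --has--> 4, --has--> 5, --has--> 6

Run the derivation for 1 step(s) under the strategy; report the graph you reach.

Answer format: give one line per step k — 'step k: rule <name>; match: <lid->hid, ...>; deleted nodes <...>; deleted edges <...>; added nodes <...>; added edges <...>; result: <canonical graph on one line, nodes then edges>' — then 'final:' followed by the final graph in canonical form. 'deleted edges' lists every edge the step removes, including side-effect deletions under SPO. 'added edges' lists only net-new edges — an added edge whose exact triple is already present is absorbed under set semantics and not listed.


step 1: rule r1; match: 0->8, 1->2, 2->3, 3->5; deleted nodes 8; deleted edges (8,2,has); (8,3,has); (8,5,has); added nodes 11, 12, 13, 14, 15, 16, 17; added edges (14,2,has); (14,11,has); (14,13,has); (15,3,has); (15,11,has); (15,12,has); (16,5,has); (16,12,has); (16,13,has); (17,11,has); (17,12,has); (17,13,has); result: nodes: 0:pt, 1:pt, 2:pt, 3:pt, 4:pt, 5:pt, 9:F, 10:F, 11:pt, 12:pt, 13:pt, 14:F, 15:F, 16:F, 17:F edges: (9,0,has); (9,2,has); (9,3,has); (10,0,hask); (10,1,has); (10,3,has); (10,5,has); (14,2,has); (14,11,has); (14,13,has); (15,3,has); (15,11,has); (15,12,has); (16,5,has); (16,12,has); (16,13,has); (17,11,has); (17,12,has); (17,13,has)
final:
nodes: 0:pt, 1:pt, 2:pt, 3:pt, 4:pt, 5:pt, 9:F, 10:F, 11:pt, 12:pt, 13:pt, 14:F, 15:F, 16:F, 17:F
edges: (9,0,has); (9,2,has); (9,3,has); (10,0,hask); (10,1,has); (10,3,has); (10,5,has); (14,2,has); (14,11,has); (14,13,has); (15,3,has); (15,11,has); (15,12,has); (16,5,has); (16,12,has); (16,13,has); (17,11,has); (17,12,has); (17,13,has)


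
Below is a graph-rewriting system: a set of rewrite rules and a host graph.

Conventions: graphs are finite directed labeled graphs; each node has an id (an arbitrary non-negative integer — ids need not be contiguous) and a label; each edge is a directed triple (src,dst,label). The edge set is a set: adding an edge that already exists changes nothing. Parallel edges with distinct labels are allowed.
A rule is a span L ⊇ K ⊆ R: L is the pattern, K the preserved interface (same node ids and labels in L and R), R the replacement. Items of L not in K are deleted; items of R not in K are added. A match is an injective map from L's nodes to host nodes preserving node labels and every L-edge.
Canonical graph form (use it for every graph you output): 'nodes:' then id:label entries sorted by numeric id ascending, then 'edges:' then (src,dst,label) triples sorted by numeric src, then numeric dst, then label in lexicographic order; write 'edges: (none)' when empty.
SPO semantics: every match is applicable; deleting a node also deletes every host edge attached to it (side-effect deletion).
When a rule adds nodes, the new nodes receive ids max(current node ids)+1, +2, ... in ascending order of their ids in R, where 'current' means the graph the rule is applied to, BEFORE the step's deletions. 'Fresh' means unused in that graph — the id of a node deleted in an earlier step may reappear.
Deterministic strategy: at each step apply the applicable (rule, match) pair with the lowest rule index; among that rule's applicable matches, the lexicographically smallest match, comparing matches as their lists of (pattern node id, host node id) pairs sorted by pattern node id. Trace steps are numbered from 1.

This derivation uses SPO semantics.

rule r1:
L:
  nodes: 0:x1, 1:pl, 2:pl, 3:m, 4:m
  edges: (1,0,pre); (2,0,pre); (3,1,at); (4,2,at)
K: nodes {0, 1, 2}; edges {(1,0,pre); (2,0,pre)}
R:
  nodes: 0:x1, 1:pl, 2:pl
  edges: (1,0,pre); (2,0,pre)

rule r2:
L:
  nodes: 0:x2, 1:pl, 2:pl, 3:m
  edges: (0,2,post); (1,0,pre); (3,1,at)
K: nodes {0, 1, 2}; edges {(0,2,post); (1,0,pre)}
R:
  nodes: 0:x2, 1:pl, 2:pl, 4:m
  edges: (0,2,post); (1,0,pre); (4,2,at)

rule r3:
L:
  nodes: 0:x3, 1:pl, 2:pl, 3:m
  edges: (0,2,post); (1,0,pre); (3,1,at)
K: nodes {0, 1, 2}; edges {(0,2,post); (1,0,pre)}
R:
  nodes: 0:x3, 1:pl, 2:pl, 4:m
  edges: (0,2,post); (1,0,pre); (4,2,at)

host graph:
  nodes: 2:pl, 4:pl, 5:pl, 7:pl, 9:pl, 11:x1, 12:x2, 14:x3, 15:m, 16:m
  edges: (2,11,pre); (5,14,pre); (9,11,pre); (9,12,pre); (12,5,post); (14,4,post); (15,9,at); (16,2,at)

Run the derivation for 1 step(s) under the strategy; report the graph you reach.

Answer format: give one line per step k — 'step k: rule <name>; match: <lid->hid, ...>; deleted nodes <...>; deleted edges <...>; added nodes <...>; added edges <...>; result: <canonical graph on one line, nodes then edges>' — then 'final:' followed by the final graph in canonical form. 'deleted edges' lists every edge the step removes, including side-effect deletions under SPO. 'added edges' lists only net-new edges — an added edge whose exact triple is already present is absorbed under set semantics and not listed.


step 1: rule r1; match: 0->11, 1->2, 2->9, 3->16, 4->15; deleted nodes 15, 16; deleted edges (15,9,at); (16,2,at); added nodes (none); added edges (none); result: nodes: 2:pl, 4:pl, 5:pl, 7:pl, 9:pl, 11:x1, 12:x2, 14:x3 edges: (2,11,pre); (5,14,pre); (9,11,pre); (9,12,pre); (12,5,post); (14,4,post)
final:
nodes: 2:pl, 4:pl, 5:pl, 7:pl, 9:pl, 11:x1, 12:x2, 14:x3
edges: (2,11,pre); (5,14,pre); (9,11,pre); (9,12,pre); (12,5,post); (14,4,post)


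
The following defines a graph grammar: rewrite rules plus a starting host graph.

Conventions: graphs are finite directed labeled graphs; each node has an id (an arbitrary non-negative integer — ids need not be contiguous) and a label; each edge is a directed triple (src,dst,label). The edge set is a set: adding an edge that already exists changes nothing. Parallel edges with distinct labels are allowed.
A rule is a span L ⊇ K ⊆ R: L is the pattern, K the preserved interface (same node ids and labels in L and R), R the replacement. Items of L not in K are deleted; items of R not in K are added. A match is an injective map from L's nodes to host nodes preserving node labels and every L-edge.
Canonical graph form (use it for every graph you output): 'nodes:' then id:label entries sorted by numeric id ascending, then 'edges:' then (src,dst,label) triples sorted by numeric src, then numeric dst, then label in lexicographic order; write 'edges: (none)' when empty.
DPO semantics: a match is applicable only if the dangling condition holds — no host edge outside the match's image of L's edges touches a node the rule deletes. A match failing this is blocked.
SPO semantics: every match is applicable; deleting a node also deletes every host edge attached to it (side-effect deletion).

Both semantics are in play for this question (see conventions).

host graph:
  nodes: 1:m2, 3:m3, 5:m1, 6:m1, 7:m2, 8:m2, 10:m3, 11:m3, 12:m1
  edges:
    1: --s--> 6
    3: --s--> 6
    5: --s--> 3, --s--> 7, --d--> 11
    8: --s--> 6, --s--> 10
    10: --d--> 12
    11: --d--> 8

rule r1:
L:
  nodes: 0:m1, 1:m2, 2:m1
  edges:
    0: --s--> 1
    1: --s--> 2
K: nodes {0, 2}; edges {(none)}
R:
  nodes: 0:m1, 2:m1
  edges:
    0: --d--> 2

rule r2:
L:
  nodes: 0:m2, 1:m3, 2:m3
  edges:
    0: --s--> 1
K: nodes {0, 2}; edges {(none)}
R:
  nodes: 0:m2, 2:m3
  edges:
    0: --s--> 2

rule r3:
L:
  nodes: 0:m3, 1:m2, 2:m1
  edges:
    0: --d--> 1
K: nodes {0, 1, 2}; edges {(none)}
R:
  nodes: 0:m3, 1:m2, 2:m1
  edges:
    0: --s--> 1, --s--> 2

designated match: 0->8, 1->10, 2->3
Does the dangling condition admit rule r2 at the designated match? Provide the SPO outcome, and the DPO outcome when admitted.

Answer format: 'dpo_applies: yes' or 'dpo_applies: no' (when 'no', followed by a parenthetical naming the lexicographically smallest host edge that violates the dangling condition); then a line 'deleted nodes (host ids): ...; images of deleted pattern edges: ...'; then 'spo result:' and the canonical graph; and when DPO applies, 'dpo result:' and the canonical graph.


dpo_applies: no
(the rule deletes node 10, which keeps host edge (10,12,d) outside the match image — the dangling condition fails, DPO blocks; SPO proceeds and side-deletes such edges)
deleted nodes (host ids): 10; images of deleted pattern edges: (8,10,s)
spo result:
nodes: 1:m2, 3:m3, 5:m1, 6:m1, 7:m2, 8:m2, 11:m3, 12:m1
edges: (1,6,s); (3,6,s); (5,3,s); (5,7,s); (5,11,d); (8,3,s); (8,6,s); (11,8,d)


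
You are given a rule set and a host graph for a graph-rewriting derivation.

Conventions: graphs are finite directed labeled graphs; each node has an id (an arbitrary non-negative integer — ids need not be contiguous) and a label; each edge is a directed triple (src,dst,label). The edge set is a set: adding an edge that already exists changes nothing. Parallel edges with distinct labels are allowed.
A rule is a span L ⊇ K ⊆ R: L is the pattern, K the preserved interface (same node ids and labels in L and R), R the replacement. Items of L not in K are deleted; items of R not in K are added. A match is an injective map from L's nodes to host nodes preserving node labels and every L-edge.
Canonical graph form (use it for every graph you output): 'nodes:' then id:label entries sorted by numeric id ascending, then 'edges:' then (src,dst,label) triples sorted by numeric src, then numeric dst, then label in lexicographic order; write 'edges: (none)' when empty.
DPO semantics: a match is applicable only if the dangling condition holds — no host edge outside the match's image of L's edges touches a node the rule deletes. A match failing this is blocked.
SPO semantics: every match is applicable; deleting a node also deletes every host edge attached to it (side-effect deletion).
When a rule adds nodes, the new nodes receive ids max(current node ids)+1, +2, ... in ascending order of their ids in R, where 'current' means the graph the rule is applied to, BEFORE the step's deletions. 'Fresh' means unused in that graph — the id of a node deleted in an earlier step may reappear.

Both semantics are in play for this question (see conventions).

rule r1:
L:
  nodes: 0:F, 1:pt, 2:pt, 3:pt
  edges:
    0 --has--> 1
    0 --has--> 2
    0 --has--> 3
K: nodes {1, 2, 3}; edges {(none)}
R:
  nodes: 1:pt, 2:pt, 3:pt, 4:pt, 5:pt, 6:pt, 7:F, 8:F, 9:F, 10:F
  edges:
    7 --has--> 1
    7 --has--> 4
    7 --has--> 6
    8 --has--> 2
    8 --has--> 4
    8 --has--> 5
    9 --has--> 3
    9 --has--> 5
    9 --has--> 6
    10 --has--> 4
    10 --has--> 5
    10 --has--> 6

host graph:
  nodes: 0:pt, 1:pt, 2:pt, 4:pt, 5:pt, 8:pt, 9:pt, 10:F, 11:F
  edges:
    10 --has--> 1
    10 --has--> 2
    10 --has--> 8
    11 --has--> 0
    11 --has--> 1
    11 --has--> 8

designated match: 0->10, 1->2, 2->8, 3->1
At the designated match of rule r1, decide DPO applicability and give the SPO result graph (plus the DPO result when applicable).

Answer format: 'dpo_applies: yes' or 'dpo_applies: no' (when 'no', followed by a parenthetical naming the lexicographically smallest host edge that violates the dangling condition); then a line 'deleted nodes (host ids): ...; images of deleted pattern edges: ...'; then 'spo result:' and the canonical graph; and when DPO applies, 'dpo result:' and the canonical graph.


dpo_applies: yes
deleted nodes (host ids): 10; images of deleted pattern edges: (10,1,has); (10,2,has); (10,8,has)
spo result:
nodes: 0:pt, 1:pt, 2:pt, 4:pt, 5:pt, 8:pt, 9:pt, 11:F, 12:pt, 13:pt, 14:pt, 15:F, 16:F, 17:F, 18:F
edges: (11,0,has); (11,1,has); (11,8,has); (15,2,has); (15,12,has); (15,14,has); (16,8,has); (16,12,has); (16,13,has); (17,1,has); (17,13,has); (17,14,has); (18,12,has); (18,13,has); (18,14,has)
dpo result:
nodes: 0:pt, 1:pt, 2:pt, 4:pt, 5:pt, 8:pt, 9:pt, 11:F, 12:pt, 13:pt, 14:pt, 15:F, 16:F, 17:F, 18:F
edges: (11,0,has); (11,1,has); (11,8,has); (15,2,has); (15,12,has); (15,14,has); (16,8,has); (16,12,has); (16,13,has); (17,1,has); (17,13,has); (17,14,has); (18,12,has); (18,13,has); (18,14,has)


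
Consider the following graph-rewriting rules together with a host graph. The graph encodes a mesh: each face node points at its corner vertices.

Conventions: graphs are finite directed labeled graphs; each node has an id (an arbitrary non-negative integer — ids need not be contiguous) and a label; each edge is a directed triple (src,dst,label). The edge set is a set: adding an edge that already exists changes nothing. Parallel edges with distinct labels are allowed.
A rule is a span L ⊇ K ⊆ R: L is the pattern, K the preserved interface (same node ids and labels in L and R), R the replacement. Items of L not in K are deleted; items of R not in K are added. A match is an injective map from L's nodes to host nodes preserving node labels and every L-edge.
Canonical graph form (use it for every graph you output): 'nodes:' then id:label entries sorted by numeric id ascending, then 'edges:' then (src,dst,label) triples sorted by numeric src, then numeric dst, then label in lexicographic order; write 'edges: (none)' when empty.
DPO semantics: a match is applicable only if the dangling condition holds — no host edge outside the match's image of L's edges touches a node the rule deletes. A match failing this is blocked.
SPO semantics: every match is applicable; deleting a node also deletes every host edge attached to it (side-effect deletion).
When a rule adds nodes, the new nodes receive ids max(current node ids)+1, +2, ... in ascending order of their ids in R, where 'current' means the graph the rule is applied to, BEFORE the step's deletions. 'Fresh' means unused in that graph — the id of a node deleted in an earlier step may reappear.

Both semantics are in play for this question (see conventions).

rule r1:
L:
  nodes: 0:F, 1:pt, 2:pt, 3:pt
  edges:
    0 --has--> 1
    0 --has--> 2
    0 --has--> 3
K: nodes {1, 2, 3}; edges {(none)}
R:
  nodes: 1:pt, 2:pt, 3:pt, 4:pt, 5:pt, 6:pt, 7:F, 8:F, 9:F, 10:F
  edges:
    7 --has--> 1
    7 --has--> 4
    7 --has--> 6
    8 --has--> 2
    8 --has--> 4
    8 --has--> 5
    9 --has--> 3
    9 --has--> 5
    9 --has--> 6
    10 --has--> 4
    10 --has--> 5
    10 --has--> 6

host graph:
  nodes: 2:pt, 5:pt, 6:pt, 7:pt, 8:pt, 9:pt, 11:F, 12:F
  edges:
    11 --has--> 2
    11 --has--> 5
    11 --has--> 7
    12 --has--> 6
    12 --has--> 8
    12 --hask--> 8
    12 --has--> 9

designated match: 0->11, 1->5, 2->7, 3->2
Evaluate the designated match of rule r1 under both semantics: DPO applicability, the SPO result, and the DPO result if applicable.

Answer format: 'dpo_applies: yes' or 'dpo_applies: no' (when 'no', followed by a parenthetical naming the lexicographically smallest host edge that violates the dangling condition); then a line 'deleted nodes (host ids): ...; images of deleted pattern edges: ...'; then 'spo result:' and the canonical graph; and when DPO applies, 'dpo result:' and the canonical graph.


dpo_applies: yes
deleted nodes (host ids): 11; images of deleted pattern edges: (11,2,has); (11,5,has); (11,7,has)
spo result:
nodes: 2:pt, 5:pt, 6:pt, 7:pt, 8:pt, 9:pt, 12:F, 13:pt, 14:pt, 15:pt, 16:F, 17:F, 18:F, 19:F
edges: (12,6,has); (12,8,has); (12,8,hask); (12,9,has); (16,5,has); (16,13,has); (16,15,has); (17,7,has); (17,13,has); (17,14,has); (18,2,has); (18,14,has); (18,15,has); (19,13,has); (19,14,has); (19,15,has)
dpo result:
nodes: 2:pt, 5:pt, 6:pt, 7:pt, 8:pt, 9:pt, 12:F, 13:pt, 14:pt, 15:pt, 16:F, 17:F, 18:F, 19:F
edges: (12,6,has); (12,8,has); (12,8,hask); (12,9,has); (16,5,has); (16,13,has); (16,15,has); (17,7,has); (17,13,has); (17,14,has); (18,2,has); (18,14,has); (18,15,has); (19,13,has); (19,14,has); (19,15,has)


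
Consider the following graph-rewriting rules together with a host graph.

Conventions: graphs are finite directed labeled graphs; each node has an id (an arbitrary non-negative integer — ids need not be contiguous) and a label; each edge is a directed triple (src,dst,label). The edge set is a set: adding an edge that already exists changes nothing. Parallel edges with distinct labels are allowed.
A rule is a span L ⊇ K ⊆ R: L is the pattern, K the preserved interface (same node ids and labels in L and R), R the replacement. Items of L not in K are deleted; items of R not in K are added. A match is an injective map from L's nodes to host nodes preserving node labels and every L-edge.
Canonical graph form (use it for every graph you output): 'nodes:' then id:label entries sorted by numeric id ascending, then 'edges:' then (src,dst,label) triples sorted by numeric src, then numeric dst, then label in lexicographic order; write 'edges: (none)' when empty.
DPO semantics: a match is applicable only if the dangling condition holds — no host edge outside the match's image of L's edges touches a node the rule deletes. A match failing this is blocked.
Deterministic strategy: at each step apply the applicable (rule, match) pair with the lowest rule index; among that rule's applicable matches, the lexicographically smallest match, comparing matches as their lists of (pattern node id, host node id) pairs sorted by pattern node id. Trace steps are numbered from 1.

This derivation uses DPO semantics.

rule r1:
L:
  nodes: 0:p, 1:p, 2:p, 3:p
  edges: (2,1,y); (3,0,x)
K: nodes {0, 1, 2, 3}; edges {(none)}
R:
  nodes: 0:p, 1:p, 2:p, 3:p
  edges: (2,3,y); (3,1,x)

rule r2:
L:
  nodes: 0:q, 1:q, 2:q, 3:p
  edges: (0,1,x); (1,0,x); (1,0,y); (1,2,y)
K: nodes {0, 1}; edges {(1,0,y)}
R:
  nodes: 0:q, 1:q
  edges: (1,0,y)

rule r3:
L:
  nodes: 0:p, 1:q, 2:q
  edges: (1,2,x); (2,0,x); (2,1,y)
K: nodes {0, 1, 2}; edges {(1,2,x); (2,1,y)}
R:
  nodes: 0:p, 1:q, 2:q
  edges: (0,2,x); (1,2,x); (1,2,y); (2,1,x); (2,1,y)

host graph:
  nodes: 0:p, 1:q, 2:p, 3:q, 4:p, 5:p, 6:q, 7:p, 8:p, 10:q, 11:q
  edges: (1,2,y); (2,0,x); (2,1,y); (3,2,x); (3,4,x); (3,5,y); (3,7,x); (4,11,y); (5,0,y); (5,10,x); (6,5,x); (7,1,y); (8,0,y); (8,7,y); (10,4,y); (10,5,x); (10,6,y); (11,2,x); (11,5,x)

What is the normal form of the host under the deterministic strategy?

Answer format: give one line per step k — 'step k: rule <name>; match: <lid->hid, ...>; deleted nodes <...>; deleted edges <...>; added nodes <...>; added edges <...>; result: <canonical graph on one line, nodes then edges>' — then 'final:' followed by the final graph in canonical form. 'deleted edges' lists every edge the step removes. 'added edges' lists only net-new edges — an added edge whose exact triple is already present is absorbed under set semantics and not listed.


step 1: rule r1; match: 0->0, 1->7, 2->8, 3->2; deleted nodes (none); deleted edges (2,0,x); (8,7,y); added nodes (none); added edges (2,7,x); (8,2,y); result: nodes: 0:p, 1:q, 2:p, 3:q, 4:p, 5:p, 6:q, 7:p, 8:p, 10:q, 11:q edges: (1,2,y); (2,1,y); (2,7,x); (3,2,x); (3,4,x); (3,5,y); (3,7,x); (4,11,y); (5,0,y); (5,10,x); (6,5,x); (7,1,y); (8,0,y); (8,2,y); (10,4,y); (10,5,x); (10,6,y); (11,2,x); (11,5,x)
step 2: rule r1; match: 0->7, 1->0, 2->5, 3->2; deleted nodes (none); deleted edges (2,7,x); (5,0,y); added nodes (none); added edges (2,0,x); (5,2,y); result: nodes: 0:p, 1:q, 2:p, 3:q, 4:p, 5:p, 6:q, 7:p, 8:p, 10:q, 11:q edges: (1,2,y); (2,0,x); (2,1,y); (3,2,x); (3,4,x); (3,5,y); (3,7,x); (4,11,y); (5,2,y); (5,10,x); (6,5,x); (7,1,y); (8,0,y); (8,2,y); (10,4,y); (10,5,x); (10,6,y); (11,2,x); (11,5,x)
final:
nodes: 0:p, 1:q, 2:p, 3:q, 4:p, 5:p, 6:q, 7:p, 8:p, 10:q, 11:q
edges: (1,2,y); (2,0,x); (2,1,y); (3,2,x); (3,4,x); (3,5,y); (3,7,x); (4,11,y); (5,2,y); (5,10,x); (6,5,x); (7,1,y); (8,0,y); (8,2,y); (10,4,y); (10,5,x); (10,6,y); (11,2,x); (11,5,x)


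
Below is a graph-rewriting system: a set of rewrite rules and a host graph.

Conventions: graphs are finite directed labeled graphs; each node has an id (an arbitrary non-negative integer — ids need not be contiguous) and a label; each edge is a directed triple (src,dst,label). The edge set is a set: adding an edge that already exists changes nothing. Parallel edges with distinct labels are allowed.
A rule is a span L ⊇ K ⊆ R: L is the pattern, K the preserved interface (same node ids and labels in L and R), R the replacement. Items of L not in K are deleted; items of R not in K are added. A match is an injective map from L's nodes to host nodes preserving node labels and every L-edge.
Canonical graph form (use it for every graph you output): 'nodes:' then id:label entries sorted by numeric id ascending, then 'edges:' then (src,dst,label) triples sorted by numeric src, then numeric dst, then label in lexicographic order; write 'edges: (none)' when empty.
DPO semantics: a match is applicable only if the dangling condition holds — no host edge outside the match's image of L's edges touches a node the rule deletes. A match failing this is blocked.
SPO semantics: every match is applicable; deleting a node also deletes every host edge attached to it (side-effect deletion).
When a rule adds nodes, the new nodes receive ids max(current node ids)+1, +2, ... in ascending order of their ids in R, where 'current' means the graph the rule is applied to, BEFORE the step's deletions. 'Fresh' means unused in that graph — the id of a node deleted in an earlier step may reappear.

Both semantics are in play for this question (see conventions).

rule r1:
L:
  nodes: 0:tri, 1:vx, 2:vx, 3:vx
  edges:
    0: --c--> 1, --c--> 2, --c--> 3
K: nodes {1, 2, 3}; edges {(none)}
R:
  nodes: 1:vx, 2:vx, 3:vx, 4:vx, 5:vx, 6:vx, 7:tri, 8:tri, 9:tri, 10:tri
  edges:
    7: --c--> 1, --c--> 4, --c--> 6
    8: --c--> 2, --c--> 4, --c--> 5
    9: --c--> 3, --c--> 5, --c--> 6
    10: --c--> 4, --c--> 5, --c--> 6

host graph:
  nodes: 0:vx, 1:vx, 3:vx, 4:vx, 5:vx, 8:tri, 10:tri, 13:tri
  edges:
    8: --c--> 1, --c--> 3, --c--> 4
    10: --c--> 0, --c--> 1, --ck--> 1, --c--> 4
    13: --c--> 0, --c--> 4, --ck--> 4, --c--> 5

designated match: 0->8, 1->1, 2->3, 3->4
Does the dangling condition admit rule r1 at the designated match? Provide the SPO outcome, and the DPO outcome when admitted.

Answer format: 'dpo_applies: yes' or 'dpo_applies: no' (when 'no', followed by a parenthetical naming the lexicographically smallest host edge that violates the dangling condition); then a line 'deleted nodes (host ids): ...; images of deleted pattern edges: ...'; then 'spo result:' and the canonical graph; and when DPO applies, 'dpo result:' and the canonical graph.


dpo_applies: yes
deleted nodes (host ids): 8; images of deleted pattern edges: (8,1,c); (8,3,c); (8,4,c)
spo result:
nodes: 0:vx, 1:vx, 3:vx, 4:vx, 5:vx, 10:tri, 13:tri, 14:vx, 15:vx, 16:vx, 17:tri, 18:tri, 19:tri, 20:tri
edges: (10,0,c); (10,1,c); (10,1,ck); (10,4,c); (13,0,c); (13,4,c); (13,4,ck); (13,5,c); (17,1,c); (17,14,c); (17,16,c); (18,3,c); (18,14,c); (18,15,c); (19,4,c); (19,15,c); (19,16,c); (20,14,c); (20,15,c); (20,16,c)
dpo result:
nodes: 0:vx, 1:vx, 3:vx, 4:vx, 5:vx, 10:tri, 13:tri, 14:vx, 15:vx, 16:vx, 17:tri, 18:tri, 19:tri, 20:tri
edges: (10,0,c); (10,1,c); (10,1,ck); (10,4,c); (13,0,c); (13,4,c); (13,4,ck); (13,5,c); (17,1,c); (17,14,c); (17,16,c); (18,3,c); (18,14,c); (18,15,c); (19,4,c); (19,15,c); (19,16,c); (20,14,c); (20,15,c); (20,16,c)


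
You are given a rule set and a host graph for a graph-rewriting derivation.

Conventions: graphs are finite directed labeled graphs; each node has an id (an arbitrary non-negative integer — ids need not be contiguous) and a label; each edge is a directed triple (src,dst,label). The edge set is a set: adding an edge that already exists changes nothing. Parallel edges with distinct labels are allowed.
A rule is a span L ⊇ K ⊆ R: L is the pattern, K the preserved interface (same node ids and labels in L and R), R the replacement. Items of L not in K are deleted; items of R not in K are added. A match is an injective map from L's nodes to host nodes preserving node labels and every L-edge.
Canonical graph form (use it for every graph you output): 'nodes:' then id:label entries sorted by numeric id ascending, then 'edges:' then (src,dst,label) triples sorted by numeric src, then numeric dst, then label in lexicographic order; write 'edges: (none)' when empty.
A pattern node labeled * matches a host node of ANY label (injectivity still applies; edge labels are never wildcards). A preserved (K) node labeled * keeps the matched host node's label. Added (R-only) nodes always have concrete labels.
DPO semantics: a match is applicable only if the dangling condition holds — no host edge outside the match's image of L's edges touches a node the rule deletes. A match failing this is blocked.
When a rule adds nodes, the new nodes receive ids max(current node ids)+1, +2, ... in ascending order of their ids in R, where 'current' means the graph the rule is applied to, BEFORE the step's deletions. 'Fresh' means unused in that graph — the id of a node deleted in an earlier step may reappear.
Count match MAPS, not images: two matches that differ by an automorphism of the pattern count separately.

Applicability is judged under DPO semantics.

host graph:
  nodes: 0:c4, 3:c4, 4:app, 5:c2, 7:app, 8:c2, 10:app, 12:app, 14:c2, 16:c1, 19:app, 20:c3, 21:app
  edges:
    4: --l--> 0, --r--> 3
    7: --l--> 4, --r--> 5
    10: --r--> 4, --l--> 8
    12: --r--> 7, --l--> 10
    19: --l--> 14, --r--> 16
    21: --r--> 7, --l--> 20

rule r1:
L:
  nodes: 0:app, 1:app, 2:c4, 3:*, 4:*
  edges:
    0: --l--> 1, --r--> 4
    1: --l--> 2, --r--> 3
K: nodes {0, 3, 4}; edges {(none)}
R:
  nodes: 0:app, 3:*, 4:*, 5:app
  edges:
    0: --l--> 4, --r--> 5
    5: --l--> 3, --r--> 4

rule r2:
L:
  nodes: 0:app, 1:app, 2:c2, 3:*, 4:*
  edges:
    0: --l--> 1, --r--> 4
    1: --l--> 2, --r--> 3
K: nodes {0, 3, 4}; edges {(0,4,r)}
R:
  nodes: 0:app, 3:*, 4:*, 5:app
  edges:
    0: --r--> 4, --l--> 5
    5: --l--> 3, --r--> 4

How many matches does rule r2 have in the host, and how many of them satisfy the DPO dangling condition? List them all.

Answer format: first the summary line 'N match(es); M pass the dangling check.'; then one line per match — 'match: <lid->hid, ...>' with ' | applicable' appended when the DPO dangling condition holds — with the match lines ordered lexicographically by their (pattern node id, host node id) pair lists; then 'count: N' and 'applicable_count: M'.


1 match(es); 1 pass the dangling check.
match: 0->12, 1->10, 2->8, 3->4, 4->7 | applicable
count: 1
applicable_count: 1


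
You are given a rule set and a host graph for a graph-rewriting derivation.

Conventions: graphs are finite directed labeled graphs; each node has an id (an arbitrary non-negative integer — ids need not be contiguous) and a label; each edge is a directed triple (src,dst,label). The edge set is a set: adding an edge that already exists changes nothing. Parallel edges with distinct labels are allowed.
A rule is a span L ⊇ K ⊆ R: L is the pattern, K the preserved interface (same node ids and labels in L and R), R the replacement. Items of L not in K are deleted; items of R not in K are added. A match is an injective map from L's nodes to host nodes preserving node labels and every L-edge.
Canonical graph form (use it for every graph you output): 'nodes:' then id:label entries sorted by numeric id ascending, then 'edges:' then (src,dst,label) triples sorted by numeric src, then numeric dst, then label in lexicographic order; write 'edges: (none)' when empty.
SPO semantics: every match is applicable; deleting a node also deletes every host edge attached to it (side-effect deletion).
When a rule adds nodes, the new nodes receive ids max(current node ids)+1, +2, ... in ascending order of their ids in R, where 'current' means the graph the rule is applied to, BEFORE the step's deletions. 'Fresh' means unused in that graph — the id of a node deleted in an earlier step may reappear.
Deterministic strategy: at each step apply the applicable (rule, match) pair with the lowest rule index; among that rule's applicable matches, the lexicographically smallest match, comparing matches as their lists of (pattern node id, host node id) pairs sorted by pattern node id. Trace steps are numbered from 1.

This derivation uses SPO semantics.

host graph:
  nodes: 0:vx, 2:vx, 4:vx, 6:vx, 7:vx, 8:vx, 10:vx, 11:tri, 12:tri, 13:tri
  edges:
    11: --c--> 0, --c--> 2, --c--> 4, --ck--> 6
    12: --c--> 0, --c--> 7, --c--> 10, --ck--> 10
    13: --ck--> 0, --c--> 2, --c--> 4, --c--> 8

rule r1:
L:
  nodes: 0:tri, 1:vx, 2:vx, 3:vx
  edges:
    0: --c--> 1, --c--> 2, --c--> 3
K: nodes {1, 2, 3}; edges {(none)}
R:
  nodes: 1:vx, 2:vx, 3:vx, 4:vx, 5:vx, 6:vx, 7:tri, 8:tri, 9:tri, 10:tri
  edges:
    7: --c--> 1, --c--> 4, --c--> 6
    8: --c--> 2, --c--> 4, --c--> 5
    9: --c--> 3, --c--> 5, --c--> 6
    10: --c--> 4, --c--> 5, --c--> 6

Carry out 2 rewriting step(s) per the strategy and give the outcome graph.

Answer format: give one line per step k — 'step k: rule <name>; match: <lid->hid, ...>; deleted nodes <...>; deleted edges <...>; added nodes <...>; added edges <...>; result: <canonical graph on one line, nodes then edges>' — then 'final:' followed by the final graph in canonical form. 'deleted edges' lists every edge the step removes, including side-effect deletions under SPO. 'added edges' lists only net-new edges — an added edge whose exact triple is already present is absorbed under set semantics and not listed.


step 1: rule r1; match: 0->11, 1->0, 2->2, 3->4; deleted nodes 11; deleted edges (11,0,c); (11,2,c); (11,4,c); (11,6,ck); added nodes 14, 15, 16, 17, 18, 19, 20; added edges (17,0,c); (17,14,c); (17,16,c); (18,2,c); (18,14,c); (18,15,c); (19,4,c); (19,15,c); (19,16,c); (20,14,c); (20,15,c); (20,16,c); result: nodes: 0:vx, 2:vx, 4:vx, 6:vx, 7:vx, 8:vx, 10:vx, 12:tri, 13:tri, 14:vx, 15:vx, 16:vx, 17:tri, 18:tri, 19:tri, 20:tri edges: (12,0,c); (12,7,c); (12,10,c); (12,10,ck); (13,0,ck); (13,2,c); (13,4,c); (13,8,c); (17,0,c); (17,14,c); (17,16,c); (18,2,c); (18,14,c); (18,15,c); (19,4,c); (19,15,c); (19,16,c); (20,14,c); (20,15,c); (20,16,c)
step 2: rule r1; match: 0->12, 1->0, 2->7, 3->10; deleted nodes 12; deleted edges (12,0,c); (12,7,c); (12,10,c); (12,10,ck); added nodes 21, 22, 23, 24, 25, 26, 27; added edges (24,0,c); (24,21,c); (24,23,c); (25,7,c); (25,21,c); (25,22,c); (26,10,c); (26,22,c); (26,23,c); (27,21,c); (27,22,c); (27,23,c); result: nodes: 0:vx, 2:vx, 4:vx, 6:vx, 7:vx, 8:vx, 10:vx, 13:tri, 14:vx, 15:vx, 16:vx, 17:tri, 18:tri, 19:tri, 20:tri, 21:vx, 22:vx, 23:vx, 24:tri, 25:tri, 26:tri, 27:tri edges: (13,0,ck); (13,2,c); (13,4,c); (13,8,c); (17,0,c); (17,14,c); (17,16,c); (18,2,c); (18,14,c); (18,15,c); (19,4,c); (19,15,c); (19,16,c); (20,14,c); (20,15,c); (20,16,c); (24,0,c); (24,21,c); (24,23,c); (25,7,c); (25,21,c); (25,22,c); (26,10,c); (26,22,c); (26,23,c); (27,21,c); (27,22,c); (27,23,c)
final:
nodes: 0:vx, 2:vx, 4:vx, 6:vx, 7:vx, 8:vx, 10:vx, 13:tri, 14:vx, 15:vx, 16:vx, 17:tri, 18:tri, 19:tri, 20:tri, 21:vx, 22:vx, 23:vx, 24:tri, 25:tri, 26:tri, 27:tri
edges: (13,0,ck); (13,2,c); (13,4,c); (13,8,c); (17,0,c); (17,14,c); (17,16,c); (18,2,c); (18,14,c); (18,15,c); (19,4,c); (19,15,c); (19,16,c); (20,14,c); (20,15,c); (20,16,c); (24,0,c); (24,21,c); (24,23,c); (25,7,c); (25,21,c); (25,22,c); (26,10,c); (26,22,c); (26,23,c); (27,21,c); (27,22,c); (27,23,c)


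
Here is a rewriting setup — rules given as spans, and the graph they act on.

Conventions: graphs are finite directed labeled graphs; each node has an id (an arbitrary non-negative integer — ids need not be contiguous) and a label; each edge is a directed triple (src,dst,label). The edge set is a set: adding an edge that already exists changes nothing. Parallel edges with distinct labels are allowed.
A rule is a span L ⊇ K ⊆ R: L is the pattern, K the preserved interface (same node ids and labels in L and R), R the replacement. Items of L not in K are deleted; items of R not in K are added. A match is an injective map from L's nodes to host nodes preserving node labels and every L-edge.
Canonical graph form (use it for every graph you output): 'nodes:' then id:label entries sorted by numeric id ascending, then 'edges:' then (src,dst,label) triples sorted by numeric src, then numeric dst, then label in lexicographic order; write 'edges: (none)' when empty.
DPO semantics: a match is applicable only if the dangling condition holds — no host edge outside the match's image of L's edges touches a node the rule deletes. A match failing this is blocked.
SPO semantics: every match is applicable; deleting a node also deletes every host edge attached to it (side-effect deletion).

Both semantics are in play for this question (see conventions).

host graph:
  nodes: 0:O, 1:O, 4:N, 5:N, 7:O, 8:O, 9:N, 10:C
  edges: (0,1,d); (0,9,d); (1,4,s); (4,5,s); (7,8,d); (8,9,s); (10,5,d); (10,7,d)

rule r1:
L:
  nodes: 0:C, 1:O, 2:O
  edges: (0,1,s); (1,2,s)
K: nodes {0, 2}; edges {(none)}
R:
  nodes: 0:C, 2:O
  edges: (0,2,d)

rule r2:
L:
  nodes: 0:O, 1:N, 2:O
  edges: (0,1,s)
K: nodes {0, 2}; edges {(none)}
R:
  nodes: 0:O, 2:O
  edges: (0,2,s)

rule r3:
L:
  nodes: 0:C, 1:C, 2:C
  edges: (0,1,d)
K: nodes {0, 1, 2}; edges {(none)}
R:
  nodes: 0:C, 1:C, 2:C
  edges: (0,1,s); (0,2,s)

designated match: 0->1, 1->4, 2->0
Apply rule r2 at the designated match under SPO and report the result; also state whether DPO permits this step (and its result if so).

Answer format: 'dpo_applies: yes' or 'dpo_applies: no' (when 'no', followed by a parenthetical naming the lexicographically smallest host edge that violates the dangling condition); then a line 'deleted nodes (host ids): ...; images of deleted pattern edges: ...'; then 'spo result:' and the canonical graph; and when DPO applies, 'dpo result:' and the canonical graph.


dpo_applies: no
(the rule deletes node 4, which keeps host edge (4,5,s) outside the match image — the dangling condition fails, DPO blocks; SPO proceeds and side-deletes such edges)
deleted nodes (host ids): 4; images of deleted pattern edges: (1,4,s)
spo result:
nodes: 0:O, 1:O, 5:N, 7:O, 8:O, 9:N, 10:C
edges: (0,1,d); (0,9,d); (1,0,s); (7,8,d); (8,9,s); (10,5,d); (10,7,d)
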